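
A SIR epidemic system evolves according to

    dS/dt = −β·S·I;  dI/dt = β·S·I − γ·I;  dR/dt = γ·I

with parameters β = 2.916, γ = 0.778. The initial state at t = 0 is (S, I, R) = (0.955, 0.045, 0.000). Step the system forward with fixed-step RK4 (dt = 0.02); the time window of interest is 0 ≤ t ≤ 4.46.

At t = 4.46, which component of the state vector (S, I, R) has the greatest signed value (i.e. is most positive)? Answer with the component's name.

largest component: R

t=0.000: state=(0.955, 0.045, 0.000)
step 1 (dt=0.02): k1=(-0.125, 0.090, 0.035), k2=(-0.128, 0.092, 0.036), k3=(-0.128, 0.092, 0.036), k4=(-0.130, 0.094, 0.036); state += dt/6·(k1+2k2+2k3+k4)
t=0.020: state=(0.952, 0.047, 0.001)
t=0.040: state=(0.950, 0.049, 0.001)
t=0.060: state=(0.947, 0.051, 0.002)
continuing one RK4 step at a time; state shown every 10 steps (Δt=0.2):
t=0.200: state=(0.925, 0.067, 0.009)
t=0.400: state=(0.882, 0.097, 0.021)
t=0.600: state=(0.825, 0.136, 0.039)
t=0.800: state=(0.751, 0.185, 0.064)
t=1.000: state=(0.664, 0.239, 0.097)
t=1.200: state=(0.568, 0.293, 0.138)
t=1.400: state=(0.472, 0.340, 0.188)
t=1.600: state=(0.383, 0.373, 0.243)
t=1.800: state=(0.307, 0.390, 0.303)
t=2.000: state=(0.244, 0.392, 0.364)
t=2.200: state=(0.195, 0.381, 0.424)
t=2.400: state=(0.157, 0.361, 0.482)
t=2.600: state=(0.128, 0.336, 0.536)
t=2.800: state=(0.106, 0.307, 0.587)
t=3.000: state=(0.089, 0.279, 0.632)
t=3.200: state=(0.077, 0.250, 0.673)
t=3.400: state=(0.067, 0.223, 0.710)
t=3.600: state=(0.059, 0.198, 0.743)
t=3.800: state=(0.053, 0.175, 0.772)
t=4.000: state=(0.048, 0.154, 0.797)
t=4.200: state=(0.044, 0.136, 0.820)
t=4.400: state=(0.041, 0.119, 0.840)
t=4.460: state=(0.040, 0.115, 0.845)
compare at T: S=0.040, I=0.115, R=0.845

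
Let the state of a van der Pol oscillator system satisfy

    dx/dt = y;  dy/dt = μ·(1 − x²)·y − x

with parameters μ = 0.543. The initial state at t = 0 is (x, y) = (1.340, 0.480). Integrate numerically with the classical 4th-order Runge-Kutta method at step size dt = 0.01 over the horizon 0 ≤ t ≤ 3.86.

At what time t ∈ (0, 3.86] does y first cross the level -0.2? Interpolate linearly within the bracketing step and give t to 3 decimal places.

t=0.000: state=(1.340, 0.480)
step 1 (dt=0.01): k1=(0.480, -1.547), k2=(0.472, -1.548), k3=(0.472, -1.548), k4=(0.465, -1.549); state += dt/6·(k1+2k2+2k3+k4)
t=0.010: state=(1.345, 0.465)
t=0.020: state=(1.349, 0.449)
t=0.030: state=(1.354, 0.434)
continuing one RK4 step at a time; state shown every 20 steps (Δt=0.2):
t=0.200: state=(1.405, 0.173)
t=0.400: state=(1.411, -0.112)
t=0.460: state=(1.402, -0.192)
next step: t=0.470: state=(1.400, -0.205) — y has crossed -0.2
linear interpolation between t=0.460 (-0.19188) and t=0.470 (-0.20485) → t≈0.466

t = 0.466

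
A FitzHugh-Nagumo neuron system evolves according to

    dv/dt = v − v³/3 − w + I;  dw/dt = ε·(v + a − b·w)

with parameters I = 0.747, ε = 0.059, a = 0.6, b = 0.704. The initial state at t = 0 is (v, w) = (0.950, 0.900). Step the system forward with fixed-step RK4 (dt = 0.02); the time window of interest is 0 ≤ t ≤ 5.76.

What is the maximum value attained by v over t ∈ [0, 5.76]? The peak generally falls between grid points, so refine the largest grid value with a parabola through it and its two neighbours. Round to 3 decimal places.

t=0.000: state=(0.950, 0.900)
step 1 (dt=0.02): k1=(0.511, 0.054), k2=(0.511, 0.054), k3=(0.511, 0.054), k4=(0.511, 0.055); state += dt/6·(k1+2k2+2k3+k4)
t=0.020: state=(0.960, 0.901)
t=0.040: state=(0.970, 0.902)
t=0.060: state=(0.981, 0.903)
continuing one RK4 step at a time; state shown every 10 steps (Δt=0.2):
t=0.200: state=(1.051, 0.911)
t=0.400: state=(1.148, 0.924)
t=0.600: state=(1.237, 0.937)
t=0.800: state=(1.314, 0.952)
t=1.000: state=(1.378, 0.967)
t=1.200: state=(1.429, 0.982)
t=1.400: state=(1.467, 0.998)
t=1.600: state=(1.495, 1.014)
t=1.800: state=(1.513, 1.031)
t=2.000: state=(1.525, 1.047)
t=2.200: state=(1.531, 1.063)
t=2.400: state=(1.533, 1.080)
t=2.600: state=(1.531, 1.096)
t=2.800: state=(1.527, 1.112)
t=3.000: state=(1.521, 1.127)
t=3.200: state=(1.514, 1.143)
t=3.400: state=(1.506, 1.158)
t=3.600: state=(1.497, 1.173)
t=3.800: state=(1.487, 1.188)
t=4.000: state=(1.477, 1.203)
t=4.200: state=(1.466, 1.217)
t=4.400: state=(1.455, 1.232)
t=4.600: state=(1.444, 1.245)
t=4.800: state=(1.432, 1.259)
t=5.000: state=(1.420, 1.272)
t=5.200: state=(1.408, 1.286)
t=5.400: state=(1.396, 1.298)
t=5.600: state=(1.383, 1.311)
t=5.760: state=(1.373, 1.321)
largest grid value and its neighbours: v(2.380)=1.53273, v(2.400)=1.53274, v(2.420)=1.53272
parabola through these three points peaks at t≈2.398 with v≈1.53274

max v = 1.533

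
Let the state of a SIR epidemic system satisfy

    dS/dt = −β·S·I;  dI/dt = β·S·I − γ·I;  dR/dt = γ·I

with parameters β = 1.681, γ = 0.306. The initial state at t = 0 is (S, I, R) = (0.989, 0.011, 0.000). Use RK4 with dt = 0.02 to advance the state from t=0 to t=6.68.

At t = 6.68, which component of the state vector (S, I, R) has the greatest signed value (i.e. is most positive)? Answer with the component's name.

largest component: R

t=0.000: state=(0.989, 0.011, 0.000)
step 1 (dt=0.02): k1=(-0.018, 0.015, 0.003), k2=(-0.019, 0.015, 0.003), k3=(-0.019, 0.015, 0.003), k4=(-0.019, 0.015, 0.003); state += dt/6·(k1+2k2+2k3+k4)
t=0.020: state=(0.989, 0.011, 0.000)
t=0.040: state=(0.988, 0.012, 0.000)
t=0.060: state=(0.988, 0.012, 0.000)
continuing one RK4 step at a time; state shown every 25 steps (Δt=0.5):
t=0.500: state=(0.976, 0.022, 0.002)
t=1.000: state=(0.951, 0.042, 0.007)
t=1.500: state=(0.906, 0.078, 0.016)
t=2.000: state=(0.828, 0.139, 0.032)
t=2.500: state=(0.711, 0.229, 0.060)
t=3.000: state=(0.561, 0.336, 0.103)
t=3.500: state=(0.405, 0.432, 0.162)
t=4.000: state=(0.274, 0.492, 0.234)
t=4.500: state=(0.179, 0.510, 0.311)
t=5.000: state=(0.117, 0.495, 0.388)
t=5.500: state=(0.079, 0.460, 0.461)
t=6.000: state=(0.054, 0.417, 0.528)
t=6.500: state=(0.039, 0.372, 0.589)
t=6.680: state=(0.035, 0.356, 0.609)
compare at T: S=0.035, I=0.356, R=0.609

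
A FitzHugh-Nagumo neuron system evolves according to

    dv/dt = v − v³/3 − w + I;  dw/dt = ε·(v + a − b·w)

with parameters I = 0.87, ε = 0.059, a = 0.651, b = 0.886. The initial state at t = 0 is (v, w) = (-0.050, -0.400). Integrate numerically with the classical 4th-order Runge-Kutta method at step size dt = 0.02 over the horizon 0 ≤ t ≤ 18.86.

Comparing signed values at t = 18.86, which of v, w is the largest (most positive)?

t=0.000: state=(-0.050, -0.400)
step 1 (dt=0.02): k1=(1.220, 0.056), k2=(1.232, 0.057), k3=(1.232, 0.057), k4=(1.243, 0.058); state += dt/6·(k1+2k2+2k3+k4)
t=0.020: state=(-0.025, -0.399)
t=0.040: state=(-0.000, -0.398)
t=0.060: state=(0.025, -0.396)
continuing one RK4 step at a time; state shown every 50 steps (Δt=1):
t=1.000: state=(1.597, -0.299)
t=2.000: state=(2.096, -0.134)
t=3.000: state=(2.070, 0.031)
t=4.000: state=(2.022, 0.184)
t=5.000: state=(1.974, 0.327)
t=6.000: state=(1.927, 0.460)
t=7.000: state=(1.880, 0.583)
t=8.000: state=(1.833, 0.698)
t=9.000: state=(1.786, 0.803)
t=10.000: state=(1.740, 0.901)
t=11.000: state=(1.693, 0.991)
t=12.000: state=(1.647, 1.074)
t=13.000: state=(1.600, 1.150)
t=14.000: state=(1.554, 1.220)
t=15.000: state=(1.507, 1.283)
t=16.000: state=(1.460, 1.340)
t=17.000: state=(1.412, 1.392)
t=18.000: state=(1.363, 1.438)
t=18.860: state=(1.320, 1.474)
compare at T: v=1.320, w=1.474

largest component: w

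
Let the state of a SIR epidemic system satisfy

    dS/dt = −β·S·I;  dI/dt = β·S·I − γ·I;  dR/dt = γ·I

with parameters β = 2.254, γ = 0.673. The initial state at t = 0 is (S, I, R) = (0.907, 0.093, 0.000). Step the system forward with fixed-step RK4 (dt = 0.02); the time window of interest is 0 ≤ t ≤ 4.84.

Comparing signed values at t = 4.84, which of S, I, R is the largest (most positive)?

t=0.000: state=(0.907, 0.093, 0.000)
step 1 (dt=0.02): k1=(-0.190, 0.128, 0.063), k2=(-0.192, 0.129, 0.063), k3=(-0.192, 0.129, 0.063), k4=(-0.195, 0.130, 0.064); state += dt/6·(k1+2k2+2k3+k4)
t=0.020: state=(0.903, 0.096, 0.001)
t=0.040: state=(0.899, 0.098, 0.003)
t=0.060: state=(0.895, 0.101, 0.004)
continuing one RK4 step at a time; state shown every 10 steps (Δt=0.2):
t=0.200: state=(0.864, 0.121, 0.014)
t=0.400: state=(0.812, 0.155, 0.033)
t=0.600: state=(0.751, 0.192, 0.056)
t=0.800: state=(0.683, 0.232, 0.085)
t=1.000: state=(0.609, 0.272, 0.119)
t=1.200: state=(0.535, 0.308, 0.158)
t=1.400: state=(0.462, 0.336, 0.201)
t=1.600: state=(0.395, 0.357, 0.248)
t=1.800: state=(0.336, 0.368, 0.297)
t=2.000: state=(0.284, 0.369, 0.347)
t=2.200: state=(0.241, 0.363, 0.396)
t=2.400: state=(0.205, 0.351, 0.444)
t=2.600: state=(0.176, 0.334, 0.490)
t=2.800: state=(0.152, 0.314, 0.534)
t=3.000: state=(0.132, 0.293, 0.575)
t=3.200: state=(0.117, 0.271, 0.613)
t=3.400: state=(0.104, 0.249, 0.648)
t=3.600: state=(0.093, 0.227, 0.680)
t=3.800: state=(0.084, 0.207, 0.709)
t=4.000: state=(0.077, 0.187, 0.735)
t=4.200: state=(0.071, 0.169, 0.759)
t=4.400: state=(0.066, 0.153, 0.781)
t=4.600: state=(0.062, 0.137, 0.801)
t=4.800: state=(0.059, 0.123, 0.818)
t=4.840: state=(0.058, 0.121, 0.821)
compare at T: S=0.058, I=0.121, R=0.821

largest component: R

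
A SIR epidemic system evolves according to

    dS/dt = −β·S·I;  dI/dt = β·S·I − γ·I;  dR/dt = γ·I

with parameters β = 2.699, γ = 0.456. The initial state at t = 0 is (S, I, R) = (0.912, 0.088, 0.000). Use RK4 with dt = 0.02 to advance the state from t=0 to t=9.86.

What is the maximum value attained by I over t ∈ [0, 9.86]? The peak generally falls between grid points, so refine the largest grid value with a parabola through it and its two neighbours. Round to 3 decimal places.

max I = 0.546

t=0.000: state=(0.912, 0.088, 0.000)
step 1 (dt=0.02): k1=(-0.217, 0.176, 0.040), k2=(-0.220, 0.179, 0.041), k3=(-0.220, 0.180, 0.041), k4=(-0.224, 0.183, 0.042); state += dt/6·(k1+2k2+2k3+k4)
t=0.020: state=(0.908, 0.092, 0.001)
t=0.040: state=(0.903, 0.095, 0.002)
t=0.060: state=(0.898, 0.099, 0.003)
continuing one RK4 step at a time; state shown every 25 steps (Δt=0.5):
t=0.500: state=(0.749, 0.218, 0.033)
t=1.000: state=(0.493, 0.403, 0.104)
t=1.500: state=(0.260, 0.528, 0.212)
t=2.000: state=(0.125, 0.539, 0.336)
t=2.500: state=(0.062, 0.484, 0.453)
t=3.000: state=(0.034, 0.411, 0.555)
t=3.500: state=(0.021, 0.339, 0.641)
t=4.000: state=(0.014, 0.276, 0.710)
t=4.500: state=(0.010, 0.223, 0.767)
t=5.000: state=(0.007, 0.180, 0.813)
t=5.500: state=(0.006, 0.144, 0.850)
t=6.000: state=(0.005, 0.116, 0.879)
t=6.500: state=(0.004, 0.093, 0.903)
t=7.000: state=(0.004, 0.074, 0.922)
t=7.500: state=(0.004, 0.059, 0.937)
t=8.000: state=(0.003, 0.048, 0.949)
t=8.500: state=(0.003, 0.038, 0.959)
t=9.000: state=(0.003, 0.030, 0.967)
t=9.500: state=(0.003, 0.024, 0.973)
t=9.860: state=(0.003, 0.021, 0.977)
largest grid value and its neighbours: I(1.780)=0.54615, I(1.800)=0.54619, I(1.820)=0.54608
parabola through these three points peaks at t≈1.795 with I≈0.54619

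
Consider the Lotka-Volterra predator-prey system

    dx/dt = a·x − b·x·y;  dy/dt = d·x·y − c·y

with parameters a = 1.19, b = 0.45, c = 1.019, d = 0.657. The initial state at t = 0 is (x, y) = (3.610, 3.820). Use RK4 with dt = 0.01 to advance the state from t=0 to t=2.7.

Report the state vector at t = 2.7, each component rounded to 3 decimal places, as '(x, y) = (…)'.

t=0.000: state=(3.610, 3.820)
step 1 (dt=0.01): k1=(-1.910, 5.168), k2=(-1.947, 5.178), k3=(-1.946, 5.178), k4=(-1.983, 5.188); state += dt/6·(k1+2k2+2k3+k4)
t=0.010: state=(3.591, 3.872)
t=0.020: state=(3.570, 3.924)
t=0.030: state=(3.549, 3.976)
continuing one RK4 step at a time; state shown every 10 steps (Δt=0.1):
t=0.100: state=(3.384, 4.343)
t=0.200: state=(3.099, 4.854)
t=0.300: state=(2.776, 5.318)
t=0.400: state=(2.439, 5.700)
t=0.500: state=(2.112, 5.977)
t=0.600: state=(1.810, 6.139)
t=0.700: state=(1.544, 6.189)
t=0.800: state=(1.318, 6.139)
t=0.900: state=(1.129, 6.007)
t=1.000: state=(0.975, 5.813)
t=1.100: state=(0.850, 5.573)
t=1.200: state=(0.749, 5.304)
t=1.300: state=(0.669, 5.018)
t=1.400: state=(0.605, 4.725)
t=1.500: state=(0.555, 4.432)
t=1.600: state=(0.515, 4.146)
t=1.700: state=(0.484, 3.869)
t=1.800: state=(0.461, 3.604)
t=1.900: state=(0.444, 3.353)
t=2.000: state=(0.433, 3.117)
t=2.100: state=(0.426, 2.895)
t=2.200: state=(0.423, 2.689)
t=2.300: state=(0.424, 2.497)
t=2.400: state=(0.428, 2.319)
t=2.500: state=(0.436, 2.155)
t=2.600: state=(0.448, 2.003)
t=2.700: state=(0.462, 1.864)

(x, y) = (0.462, 1.864)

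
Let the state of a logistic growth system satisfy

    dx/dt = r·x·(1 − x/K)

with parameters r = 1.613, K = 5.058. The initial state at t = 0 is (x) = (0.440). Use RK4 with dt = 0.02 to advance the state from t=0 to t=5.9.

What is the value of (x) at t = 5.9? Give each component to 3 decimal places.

t=0.000: state=(0.440)
step 1 (dt=0.02): k1=(0.648), k2=(0.657), k3=(0.657), k4=(0.665); state += dt/6·(k1+2k2+2k3+k4)
t=0.020: state=(0.453)
t=0.040: state=(0.467)
t=0.060: state=(0.480)
continuing one RK4 step at a time; state shown every 10 steps (Δt=0.2):
t=0.200: state=(0.588)
t=0.400: state=(0.777)
t=0.600: state=(1.014)
t=0.800: state=(1.301)
t=1.000: state=(1.636)
t=1.200: state=(2.011)
t=1.400: state=(2.412)
t=1.600: state=(2.818)
t=1.800: state=(3.210)
t=2.000: state=(3.570)
t=2.200: state=(3.885)
t=2.400: state=(4.150)
t=2.600: state=(4.367)
t=2.800: state=(4.538)
t=3.000: state=(4.670)
t=3.200: state=(4.771)
t=3.400: state=(4.847)
t=3.600: state=(4.903)
t=3.800: state=(4.945)
t=4.000: state=(4.976)
t=4.200: state=(4.998)
t=4.400: state=(5.014)
t=4.600: state=(5.026)
t=4.800: state=(5.035)
t=5.000: state=(5.041)
t=5.200: state=(5.046)
t=5.400: state=(5.049)
t=5.600: state=(5.052)
t=5.800: state=(5.053)
t=5.900: state=(5.054)

(x) = (5.054)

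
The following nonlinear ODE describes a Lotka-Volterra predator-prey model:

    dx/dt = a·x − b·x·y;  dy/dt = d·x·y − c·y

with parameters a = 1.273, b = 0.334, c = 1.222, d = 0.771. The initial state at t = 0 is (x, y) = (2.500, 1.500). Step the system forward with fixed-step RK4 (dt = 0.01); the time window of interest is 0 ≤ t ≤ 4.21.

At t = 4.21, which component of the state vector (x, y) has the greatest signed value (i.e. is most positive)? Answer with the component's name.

t=0.000: state=(2.500, 1.500)
step 1 (dt=0.01): k1=(1.930, 1.058), k2=(1.933, 1.073), k3=(1.933, 1.073), k4=(1.936, 1.088); state += dt/6·(k1+2k2+2k3+k4)
t=0.010: state=(2.519, 1.511)
t=0.020: state=(2.539, 1.522)
t=0.030: state=(2.558, 1.533)
continuing one RK4 step at a time; state shown every 20 steps (Δt=0.2):
t=0.200: state=(2.893, 1.780)
t=0.400: state=(3.266, 2.243)
t=0.600: state=(3.546, 2.976)
t=0.800: state=(3.623, 4.064)
t=1.000: state=(3.401, 5.493)
t=1.200: state=(2.888, 7.007)
t=1.400: state=(2.238, 8.151)
t=1.600: state=(1.643, 8.597)
t=1.800: state=(1.199, 8.365)
t=2.000: state=(0.903, 7.691)
t=2.200: state=(0.717, 6.817)
t=2.400: state=(0.605, 5.907)
t=2.600: state=(0.541, 5.051)
t=2.800: state=(0.511, 4.289)
t=3.000: state=(0.507, 3.632)
t=3.200: state=(0.523, 3.079)
t=3.400: state=(0.558, 2.620)
t=3.600: state=(0.612, 2.245)
t=3.800: state=(0.686, 1.943)
t=4.000: state=(0.784, 1.704)
t=4.200: state=(0.908, 1.520)
t=4.210: state=(0.915, 1.512)
compare at T: x=0.915, y=1.512

largest component: y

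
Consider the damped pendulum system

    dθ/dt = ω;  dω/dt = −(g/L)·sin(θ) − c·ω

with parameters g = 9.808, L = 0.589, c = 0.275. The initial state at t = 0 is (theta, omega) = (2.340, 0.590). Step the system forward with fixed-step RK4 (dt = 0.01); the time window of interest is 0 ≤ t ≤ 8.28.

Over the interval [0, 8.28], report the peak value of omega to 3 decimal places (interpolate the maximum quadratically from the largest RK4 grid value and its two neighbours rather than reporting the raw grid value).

max omega = 6.297

t=0.000: state=(2.340, 0.590)
step 1 (dt=0.01): k1=(0.590, -12.126), k2=(0.529, -12.075), k3=(0.530, -12.079), k4=(0.469, -12.031); state += dt/6·(k1+2k2+2k3+k4)
t=0.010: state=(2.345, 0.469)
t=0.020: state=(2.349, 0.349)
t=0.030: state=(2.352, 0.230)
continuing one RK4 step at a time; state shown every 50 steps (Δt=0.5):
t=0.500: state=(1.037, -6.126)
t=1.000: state=(-1.761, -2.255)
t=1.500: state=(-0.902, 5.461)
t=2.000: state=(1.547, 1.678)
t=2.500: state=(0.398, -5.476)
t=3.000: state=(-1.414, -0.014)
t=3.500: state=(0.244, 4.836)
t=4.000: state=(1.102, -2.024)
t=4.500: state=(-0.775, -2.976)
t=5.000: state=(-0.522, 3.574)
t=5.500: state=(0.961, 0.473)
t=6.000: state=(-0.169, -3.484)
t=6.500: state=(-0.721, 1.807)
t=7.000: state=(0.638, 1.706)
t=7.500: state=(0.174, -2.859)
t=8.000: state=(-0.673, 0.540)
t=8.280: state=(-0.191, 2.537)
largest grid value and its neighbours: omega(1.620)=6.28844, omega(1.630)=6.29647, omega(1.640)=6.29409
parabola through these three points peaks at t≈1.633 with omega≈6.29685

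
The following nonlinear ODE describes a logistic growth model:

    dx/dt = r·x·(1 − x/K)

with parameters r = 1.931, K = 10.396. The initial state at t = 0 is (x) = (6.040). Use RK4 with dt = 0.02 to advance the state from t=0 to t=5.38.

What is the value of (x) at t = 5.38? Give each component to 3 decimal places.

t=0.000: state=(6.040)
step 1 (dt=0.02): k1=(4.887), k2=(4.871), k3=(4.871), k4=(4.855); state += dt/6·(k1+2k2+2k3+k4)
t=0.020: state=(6.137)
t=0.040: state=(6.234)
t=0.060: state=(6.330)
continuing one RK4 step at a time; state shown every 10 steps (Δt=0.2):
t=0.200: state=(6.976)
t=0.400: state=(7.798)
t=0.600: state=(8.477)
t=0.800: state=(9.010)
t=1.000: state=(9.412)
t=1.200: state=(9.706)
t=1.400: state=(9.917)
t=1.600: state=(10.066)
t=1.800: state=(10.169)
t=2.000: state=(10.241)
t=2.200: state=(10.290)
t=2.400: state=(10.324)
t=2.600: state=(10.347)
t=2.800: state=(10.362)
t=3.000: state=(10.373)
t=3.200: state=(10.380)
t=3.400: state=(10.385)
t=3.600: state=(10.389)
t=3.800: state=(10.391)
t=4.000: state=(10.393)
t=4.200: state=(10.394)
t=4.400: state=(10.394)
t=4.600: state=(10.395)
t=4.800: state=(10.395)
t=5.000: state=(10.396)
t=5.200: state=(10.396)
t=5.380: state=(10.396)

(x) = (10.396)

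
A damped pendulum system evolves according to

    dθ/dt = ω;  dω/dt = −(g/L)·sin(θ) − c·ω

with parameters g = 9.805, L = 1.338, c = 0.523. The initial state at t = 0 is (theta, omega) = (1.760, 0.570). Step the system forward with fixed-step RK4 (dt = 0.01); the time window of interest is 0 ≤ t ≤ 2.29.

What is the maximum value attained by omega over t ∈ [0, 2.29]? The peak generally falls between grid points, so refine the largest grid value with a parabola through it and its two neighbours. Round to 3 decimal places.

max omega = 2.609

t=0.000: state=(1.760, 0.570)
step 1 (dt=0.01): k1=(0.570, -7.495), k2=(0.533, -7.472), k3=(0.533, -7.472), k4=(0.495, -7.449); state += dt/6·(k1+2k2+2k3+k4)
t=0.010: state=(1.765, 0.495)
t=0.020: state=(1.770, 0.421)
t=0.030: state=(1.774, 0.347)
continuing one RK4 step at a time; state shown every 10 steps (Δt=0.1):
t=0.100: state=(1.780, -0.158)
t=0.200: state=(1.730, -0.851)
t=0.300: state=(1.611, -1.517)
t=0.400: state=(1.427, -2.152)
t=0.500: state=(1.182, -2.730)
t=0.600: state=(0.885, -3.203)
t=0.700: state=(0.547, -3.507)
t=0.800: state=(0.191, -3.584)
t=0.900: state=(-0.161, -3.410)
t=1.000: state=(-0.484, -3.008)
t=1.100: state=(-0.757, -2.437)
t=1.200: state=(-0.968, -1.769)
t=1.300: state=(-1.109, -1.062)
t=1.400: state=(-1.180, -0.356)
t=1.500: state=(-1.181, 0.324)
t=1.600: state=(-1.117, 0.961)
t=1.700: state=(-0.991, 1.533)
t=1.800: state=(-0.813, 2.016)
t=1.900: state=(-0.592, 2.375)
t=2.000: state=(-0.343, 2.576)
t=2.100: state=(-0.083, 2.594)
t=2.200: state=(0.169, 2.430)
t=2.290: state=(0.376, 2.143)
largest grid value and its neighbours: omega(2.050)=2.60834, omega(2.060)=2.60929, omega(2.070)=2.60836
parabola through these three points peaks at t≈2.060 with omega≈2.60929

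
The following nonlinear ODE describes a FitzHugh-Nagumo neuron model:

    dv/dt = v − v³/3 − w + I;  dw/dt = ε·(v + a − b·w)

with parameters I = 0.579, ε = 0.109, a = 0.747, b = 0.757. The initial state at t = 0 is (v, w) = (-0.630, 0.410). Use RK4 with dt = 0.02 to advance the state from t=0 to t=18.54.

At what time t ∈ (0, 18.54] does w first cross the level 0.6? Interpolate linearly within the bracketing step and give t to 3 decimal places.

t=0.000: state=(-0.630, 0.410)
step 1 (dt=0.02): k1=(-0.378, -0.021), k2=(-0.380, -0.021), k3=(-0.380, -0.021), k4=(-0.382, -0.022); state += dt/6·(k1+2k2+2k3+k4)
t=0.020: state=(-0.638, 0.410)
t=0.040: state=(-0.645, 0.409)
t=0.060: state=(-0.653, 0.409)
continuing one RK4 step at a time; state shown every 50 steps (Δt=1):
t=1.000: state=(-1.073, 0.367)
t=2.000: state=(-1.403, 0.284)
t=3.000: state=(-1.483, 0.187)
t=4.000: state=(-1.453, 0.096)
t=5.000: state=(-1.391, 0.018)
t=6.000: state=(-1.321, -0.047)
t=7.000: state=(-1.245, -0.100)
t=8.000: state=(-1.166, -0.140)
t=9.000: state=(-1.082, -0.168)
t=10.000: state=(-0.990, -0.185)
t=11.000: state=(-0.885, -0.190)
t=12.000: state=(-0.754, -0.183)
t=13.000: state=(-0.568, -0.160)
t=14.000: state=(-0.245, -0.113)
t=15.000: state=(0.463, -0.020)
t=16.000: state=(1.537, 0.168)
t=17.000: state=(1.810, 0.415)
t=17.780: state=(1.765, 0.598)
next step: t=17.800: state=(1.764, 0.602) — w has crossed 0.6
linear interpolation between t=17.780 (0.59794) and t=17.800 (0.60243) → t≈17.789

t = 17.789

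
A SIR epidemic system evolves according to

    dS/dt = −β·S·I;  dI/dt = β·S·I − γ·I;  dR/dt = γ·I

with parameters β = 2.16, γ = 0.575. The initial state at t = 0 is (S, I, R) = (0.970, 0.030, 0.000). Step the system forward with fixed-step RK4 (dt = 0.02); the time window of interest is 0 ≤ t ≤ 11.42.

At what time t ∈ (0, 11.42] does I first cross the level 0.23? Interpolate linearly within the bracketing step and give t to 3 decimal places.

t = 1.589

t=0.000: state=(0.970, 0.030, 0.000)
step 1 (dt=0.02): k1=(-0.063, 0.046, 0.017), k2=(-0.064, 0.046, 0.018), k3=(-0.064, 0.046, 0.018), k4=(-0.065, 0.047, 0.018); state += dt/6·(k1+2k2+2k3+k4)
t=0.020: state=(0.969, 0.031, 0.000)
t=0.040: state=(0.967, 0.032, 0.001)
t=0.060: state=(0.966, 0.033, 0.001)
continuing one RK4 step at a time; state shown every 25 steps (Δt=0.5):
t=0.500: state=(0.924, 0.063, 0.013)
t=1.000: state=(0.839, 0.123, 0.039)
t=1.500: state=(0.702, 0.212, 0.086)
t=1.580: state=(0.675, 0.228, 0.096)
next step: t=1.600: state=(0.669, 0.232, 0.099) — I has crossed 0.23
linear interpolation between t=1.580 (0.22822) and t=1.600 (0.23226) → t≈1.589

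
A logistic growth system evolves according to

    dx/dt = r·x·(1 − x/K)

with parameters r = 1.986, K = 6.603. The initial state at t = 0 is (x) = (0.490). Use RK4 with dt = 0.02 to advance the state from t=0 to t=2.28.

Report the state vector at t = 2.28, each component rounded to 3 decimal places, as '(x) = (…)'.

(x) = (5.819)

t=0.000: state=(0.490)
step 1 (dt=0.02): k1=(0.901), k2=(0.916), k3=(0.916), k4=(0.932); state += dt/6·(k1+2k2+2k3+k4)
t=0.020: state=(0.508)
t=0.040: state=(0.527)
t=0.060: state=(0.547)
continuing one RK4 step at a time; state shown every 5 steps (Δt=0.1):
t=0.100: state=(0.588)
t=0.200: state=(0.703)
t=0.300: state=(0.838)
t=0.400: state=(0.995)
t=0.500: state=(1.175)
t=0.600: state=(1.379)
t=0.700: state=(1.608)
t=0.800: state=(1.862)
t=0.900: state=(2.138)
t=1.000: state=(2.435)
t=1.100: state=(2.747)
t=1.200: state=(3.070)
t=1.300: state=(3.397)
t=1.400: state=(3.723)
t=1.500: state=(4.040)
t=1.600: state=(4.344)
t=1.700: state=(4.629)
t=1.800: state=(4.893)
t=1.900: state=(5.132)
t=2.000: state=(5.347)
t=2.100: state=(5.536)
t=2.200: state=(5.702)
t=2.280: state=(5.819)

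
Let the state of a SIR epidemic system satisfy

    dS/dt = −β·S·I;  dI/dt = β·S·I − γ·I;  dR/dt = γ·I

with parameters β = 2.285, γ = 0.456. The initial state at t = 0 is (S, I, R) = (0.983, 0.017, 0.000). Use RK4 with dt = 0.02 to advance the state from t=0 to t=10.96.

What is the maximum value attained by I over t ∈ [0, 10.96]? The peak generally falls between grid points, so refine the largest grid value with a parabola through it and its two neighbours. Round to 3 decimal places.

t=0.000: state=(0.983, 0.017, 0.000)
step 1 (dt=0.02): k1=(-0.038, 0.030, 0.008), k2=(-0.039, 0.031, 0.008), k3=(-0.039, 0.031, 0.008), k4=(-0.040, 0.032, 0.008); state += dt/6·(k1+2k2+2k3+k4)
t=0.020: state=(0.982, 0.018, 0.000)
t=0.040: state=(0.981, 0.018, 0.000)
t=0.060: state=(0.981, 0.019, 0.000)
continuing one RK4 step at a time; state shown every 25 steps (Δt=0.5):
t=0.500: state=(0.953, 0.041, 0.006)
t=1.000: state=(0.885, 0.094, 0.021)
t=1.500: state=(0.756, 0.192, 0.052)
t=2.000: state=(0.563, 0.326, 0.111)
t=2.500: state=(0.362, 0.439, 0.199)
t=3.000: state=(0.212, 0.482, 0.306)
t=3.500: state=(0.123, 0.462, 0.414)
t=4.000: state=(0.075, 0.411, 0.514)
t=4.500: state=(0.048, 0.351, 0.601)
t=5.000: state=(0.034, 0.292, 0.674)
t=5.500: state=(0.025, 0.240, 0.735)
t=6.000: state=(0.019, 0.196, 0.784)
t=6.500: state=(0.016, 0.159, 0.825)
t=7.000: state=(0.013, 0.129, 0.858)
t=7.500: state=(0.012, 0.104, 0.884)
t=8.000: state=(0.011, 0.084, 0.905)
t=8.500: state=(0.010, 0.068, 0.923)
t=9.000: state=(0.009, 0.054, 0.937)
t=9.500: state=(0.009, 0.044, 0.948)
t=10.000: state=(0.008, 0.035, 0.957)
t=10.500: state=(0.008, 0.028, 0.964)
t=10.960: state=(0.008, 0.023, 0.969)
largest grid value and its neighbours: I(3.040)=0.48221, I(3.060)=0.48224, I(3.080)=0.48217
parabola through these three points peaks at t≈3.057 with I≈0.48224

max I = 0.482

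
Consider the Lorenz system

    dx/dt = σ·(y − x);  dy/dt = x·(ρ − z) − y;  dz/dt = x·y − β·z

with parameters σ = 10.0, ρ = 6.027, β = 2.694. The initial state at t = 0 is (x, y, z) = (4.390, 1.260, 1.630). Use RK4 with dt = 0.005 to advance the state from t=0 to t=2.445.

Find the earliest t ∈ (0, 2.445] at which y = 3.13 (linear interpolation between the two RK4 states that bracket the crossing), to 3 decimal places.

t = 0.165

t=0.000: state=(4.390, 1.260, 1.630)
step 1 (dt=0.005): k1=(-31.300, 18.043, 1.140), k2=(-30.066, 17.641, 1.228), k3=(-30.107, 17.655, 1.227), k4=(-28.912, 17.267, 1.308); state += dt/6·(k1+2k2+2k3+k4)
t=0.005: state=(4.240, 1.348, 1.636)
t=0.010: state=(4.101, 1.433, 1.643)
t=0.015: state=(3.973, 1.514, 1.651)
continuing one RK4 step at a time; state shown every 20 steps (Δt=0.1):
t=0.100: state=(2.925, 2.545, 1.828)
t=0.165: state=(2.901, 3.129, 2.024)
next step: t=0.170: state=(2.913, 3.171, 2.043) — y has crossed 3.13
linear interpolation between t=0.165 (3.12900) and t=0.170 (3.17129) → t≈0.165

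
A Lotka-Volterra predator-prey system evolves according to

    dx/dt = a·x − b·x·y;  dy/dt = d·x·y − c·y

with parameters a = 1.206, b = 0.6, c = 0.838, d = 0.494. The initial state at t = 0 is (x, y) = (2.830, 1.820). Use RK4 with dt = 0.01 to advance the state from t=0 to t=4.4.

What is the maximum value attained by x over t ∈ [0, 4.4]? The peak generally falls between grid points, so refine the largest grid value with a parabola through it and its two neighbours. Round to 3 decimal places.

t=0.000: state=(2.830, 1.820)
step 1 (dt=0.01): k1=(0.323, 1.019), k2=(0.314, 1.024), k3=(0.314, 1.024), k4=(0.306, 1.028); state += dt/6·(k1+2k2+2k3+k4)
t=0.010: state=(2.833, 1.830)
t=0.020: state=(2.836, 1.841)
t=0.030: state=(2.839, 1.851)
continuing one RK4 step at a time; state shown every 20 steps (Δt=0.2):
t=0.200: state=(2.858, 2.040)
t=0.400: state=(2.807, 2.284)
t=0.600: state=(2.676, 2.534)
t=0.800: state=(2.477, 2.765)
t=1.000: state=(2.236, 2.952)
t=1.200: state=(1.981, 3.075)
t=1.400: state=(1.737, 3.124)
t=1.600: state=(1.520, 3.103)
t=1.800: state=(1.339, 3.021)
t=2.000: state=(1.195, 2.895)
t=2.200: state=(1.084, 2.739)
t=2.400: state=(1.004, 2.568)
t=2.600: state=(0.949, 2.391)
t=2.800: state=(0.916, 2.217)
t=3.000: state=(0.903, 2.051)
t=3.200: state=(0.907, 1.896)
t=3.400: state=(0.927, 1.755)
t=3.600: state=(0.963, 1.629)
t=3.800: state=(1.015, 1.519)
t=4.000: state=(1.083, 1.425)
t=4.200: state=(1.167, 1.347)
t=4.400: state=(1.269, 1.284)
largest grid value and its neighbours: x(0.160)=2.85865, x(0.170)=2.85884, x(0.180)=2.85883
parabola through these three points peaks at t≈0.174 with x≈2.85886

max x = 2.859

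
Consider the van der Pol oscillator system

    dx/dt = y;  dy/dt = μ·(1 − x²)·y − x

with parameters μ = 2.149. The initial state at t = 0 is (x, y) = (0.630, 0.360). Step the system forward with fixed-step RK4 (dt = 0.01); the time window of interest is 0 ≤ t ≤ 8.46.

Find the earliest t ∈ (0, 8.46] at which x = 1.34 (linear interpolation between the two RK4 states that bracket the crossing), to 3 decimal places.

t=0.000: state=(0.630, 0.360)
step 1 (dt=0.01): k1=(0.360, -0.163), k2=(0.359, -0.168), k3=(0.359, -0.168), k4=(0.358, -0.173); state += dt/6·(k1+2k2+2k3+k4)
t=0.010: state=(0.634, 0.358)
t=0.020: state=(0.637, 0.357)
t=0.030: state=(0.641, 0.355)
continuing one RK4 step at a time; state shown every 50 steps (Δt=0.5):
t=0.500: state=(0.770, 0.158)
t=1.000: state=(0.755, -0.244)
t=1.500: state=(0.484, -0.924)
t=2.000: state=(-0.349, -2.672)
t=2.500: state=(-1.723, -1.444)
t=3.000: state=(-1.875, 0.219)
t=3.500: state=(-1.719, 0.370)
t=4.000: state=(-1.512, 0.463)
t=4.500: state=(-1.243, 0.633)
t=5.000: state=(-0.836, 1.079)
t=5.500: state=(0.029, 2.756)
t=5.860: state=(1.326, 3.641)
next step: t=5.870: state=(1.362, 3.565) — x has crossed 1.34
linear interpolation between t=5.860 (1.32595) and t=5.870 (1.36198) → t≈5.864

t = 5.864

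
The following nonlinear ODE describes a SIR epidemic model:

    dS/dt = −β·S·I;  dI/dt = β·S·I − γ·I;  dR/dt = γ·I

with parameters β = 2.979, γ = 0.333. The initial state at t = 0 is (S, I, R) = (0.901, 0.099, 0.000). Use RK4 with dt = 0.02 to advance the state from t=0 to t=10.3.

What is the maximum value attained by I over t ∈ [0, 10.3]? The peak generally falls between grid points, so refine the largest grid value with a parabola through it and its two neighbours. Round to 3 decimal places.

t=0.000: state=(0.901, 0.099, 0.000)
step 1 (dt=0.02): k1=(-0.266, 0.233, 0.033), k2=(-0.271, 0.237, 0.034), k3=(-0.271, 0.238, 0.034), k4=(-0.277, 0.242, 0.035); state += dt/6·(k1+2k2+2k3+k4)
t=0.020: state=(0.896, 0.104, 0.001)
t=0.040: state=(0.890, 0.109, 0.001)
t=0.060: state=(0.884, 0.114, 0.002)
continuing one RK4 step at a time; state shown every 25 steps (Δt=0.5):
t=0.500: state=(0.691, 0.280, 0.030)
t=1.000: state=(0.378, 0.525, 0.097)
t=1.500: state=(0.154, 0.648, 0.197)
t=2.000: state=(0.059, 0.636, 0.305)
t=2.500: state=(0.024, 0.570, 0.406)
t=3.000: state=(0.011, 0.494, 0.495)
t=3.500: state=(0.005, 0.423, 0.571)
t=4.000: state=(0.003, 0.361, 0.636)
t=4.500: state=(0.002, 0.306, 0.692)
t=5.000: state=(0.001, 0.260, 0.739)
t=5.500: state=(0.001, 0.220, 0.779)
t=6.000: state=(0.001, 0.187, 0.813)
t=6.500: state=(0.000, 0.158, 0.841)
t=7.000: state=(0.000, 0.134, 0.865)
t=7.500: state=(0.000, 0.114, 0.886)
t=8.000: state=(0.000, 0.096, 0.903)
t=8.500: state=(0.000, 0.082, 0.918)
t=9.000: state=(0.000, 0.069, 0.931)
t=9.500: state=(0.000, 0.058, 0.941)
t=10.000: state=(0.000, 0.050, 0.950)
t=10.300: state=(0.000, 0.045, 0.955)
largest grid value and its neighbours: I(1.640)=0.65479, I(1.660)=0.65493, I(1.680)=0.65489
parabola through these three points peaks at t≈1.666 with I≈0.65493

max I = 0.655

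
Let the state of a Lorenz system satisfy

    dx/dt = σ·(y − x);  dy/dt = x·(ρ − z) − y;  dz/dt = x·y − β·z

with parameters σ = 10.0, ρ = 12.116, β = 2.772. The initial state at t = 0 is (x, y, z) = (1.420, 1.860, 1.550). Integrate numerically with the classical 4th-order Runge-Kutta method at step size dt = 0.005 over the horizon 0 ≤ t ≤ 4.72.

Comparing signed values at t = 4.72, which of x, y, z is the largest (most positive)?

t=0.000: state=(1.420, 1.860, 1.550)
step 1 (dt=0.005): k1=(4.400, 13.144, -1.655), k2=(4.619, 13.233, -1.576), k3=(4.615, 13.238, -1.576), k4=(4.831, 13.333, -1.495); state += dt/6·(k1+2k2+2k3+k4)
t=0.005: state=(1.443, 1.926, 1.542)
t=0.010: state=(1.468, 1.993, 1.535)
t=0.015: state=(1.496, 2.062, 1.529)
continuing one RK4 step at a time; state shown every 40 steps (Δt=0.2):
t=0.200: state=(3.917, 6.058, 2.502)
t=0.400: state=(9.270, 11.227, 11.796)
t=0.600: state=(6.392, 2.910, 16.514)
t=0.800: state=(2.018, 1.211, 10.358)
t=1.000: state=(1.827, 2.238, 6.393)
t=1.200: state=(3.556, 4.945, 5.143)
t=1.400: state=(7.239, 9.109, 9.324)
t=1.600: state=(7.599, 5.826, 15.424)
t=1.800: state=(3.843, 2.644, 11.979)
t=2.000: state=(3.113, 3.420, 8.300)
t=2.200: state=(4.694, 5.910, 7.555)
t=2.400: state=(7.161, 7.954, 11.274)
t=2.600: state=(6.453, 5.185, 13.837)
t=2.800: state=(4.263, 3.664, 11.195)
t=3.000: state=(4.194, 4.647, 8.960)
t=3.200: state=(5.693, 6.585, 9.513)
t=3.400: state=(6.758, 6.686, 12.318)
t=3.600: state=(5.575, 4.775, 12.475)
t=3.800: state=(4.572, 4.457, 10.516)
t=4.000: state=(5.036, 5.540, 9.659)
t=4.200: state=(6.107, 6.506, 10.903)
t=4.400: state=(6.126, 5.756, 12.237)
t=4.600: state=(5.207, 4.830, 11.496)
t=4.720: state=(4.934, 4.868, 10.715)
compare at T: x=4.934, y=4.868, z=10.715

largest component: z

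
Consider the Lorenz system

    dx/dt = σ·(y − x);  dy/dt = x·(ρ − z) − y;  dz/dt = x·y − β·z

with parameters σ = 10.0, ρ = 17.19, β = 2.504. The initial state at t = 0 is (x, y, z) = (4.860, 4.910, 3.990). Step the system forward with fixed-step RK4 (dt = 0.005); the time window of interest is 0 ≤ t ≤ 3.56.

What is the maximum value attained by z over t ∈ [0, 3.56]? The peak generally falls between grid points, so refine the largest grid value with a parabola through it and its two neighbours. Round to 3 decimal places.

max z = 25.790

t=0.000: state=(4.860, 4.910, 3.990)
step 1 (dt=0.005): k1=(0.500, 59.242, 13.872), k2=(1.969, 58.942, 14.511), k3=(1.924, 58.983, 14.522), k4=(3.353, 58.721, 15.173); state += dt/6·(k1+2k2+2k3+k4)
t=0.005: state=(4.870, 5.205, 4.063)
t=0.010: state=(4.893, 5.497, 4.142)
t=0.015: state=(4.930, 5.789, 4.228)
continuing one RK4 step at a time; state shown every 40 steps (Δt=0.2):
t=0.200: state=(11.143, 14.502, 16.570)
t=0.400: state=(6.132, 0.716, 22.733)
t=0.600: state=(0.456, -0.394, 13.696)
t=0.800: state=(-0.215, -0.366, 8.300)
t=1.000: state=(-0.705, -1.140, 5.082)
t=1.200: state=(-2.639, -4.457, 3.777)
t=1.400: state=(-9.471, -14.053, 11.771)
t=1.600: state=(-8.478, -2.606, 24.870)
t=1.800: state=(-0.754, 0.664, 15.219)
t=2.000: state=(0.399, 0.655, 9.227)
t=2.200: state=(1.208, 1.914, 5.747)
t=2.400: state=(4.227, 6.936, 5.306)
t=2.600: state=(11.476, 13.616, 19.054)
t=2.800: state=(5.184, 0.503, 21.449)
t=3.000: state=(0.625, 0.026, 12.986)
t=3.200: state=(0.365, 0.491, 7.885)
t=3.400: state=(1.041, 1.689, 4.892)
t=3.560: state=(2.975, 4.987, 4.132)
largest grid value and its neighbours: z(1.555)=25.77871, z(1.560)=25.78966, z(1.565)=25.76776
parabola through these three points peaks at t≈1.559 with z≈25.79012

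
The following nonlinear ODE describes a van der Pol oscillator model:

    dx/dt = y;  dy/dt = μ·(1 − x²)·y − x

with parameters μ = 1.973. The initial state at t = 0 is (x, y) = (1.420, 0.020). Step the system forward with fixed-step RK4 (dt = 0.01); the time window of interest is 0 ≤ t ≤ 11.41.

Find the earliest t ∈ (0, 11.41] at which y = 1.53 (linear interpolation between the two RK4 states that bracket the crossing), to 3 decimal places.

t=0.000: state=(1.420, 0.020)
step 1 (dt=0.01): k1=(0.020, -1.460), k2=(0.013, -1.446), k3=(0.013, -1.446), k4=(0.006, -1.431); state += dt/6·(k1+2k2+2k3+k4)
t=0.010: state=(1.420, 0.006)
t=0.020: state=(1.420, -0.009)
t=0.030: state=(1.420, -0.023)
continuing one RK4 step at a time; state shown every 50 steps (Δt=0.5):
t=0.500: state=(1.294, -0.459)
t=1.000: state=(0.975, -0.848)
t=1.500: state=(0.351, -1.849)
t=2.000: state=(-1.122, -3.651)
t=2.500: state=(-2.005, -0.156)
t=3.000: state=(-1.914, 0.322)
t=3.500: state=(-1.732, 0.401)
t=4.000: state=(-1.510, 0.497)
t=4.500: state=(-1.220, 0.686)
t=5.000: state=(-0.776, 1.184)
t=5.160: state=(-0.561, 1.524)
next step: t=5.170: state=(-0.546, 1.551) — y has crossed 1.53
linear interpolation between t=5.160 (1.52431) and t=5.170 (1.55089) → t≈5.162

t = 5.162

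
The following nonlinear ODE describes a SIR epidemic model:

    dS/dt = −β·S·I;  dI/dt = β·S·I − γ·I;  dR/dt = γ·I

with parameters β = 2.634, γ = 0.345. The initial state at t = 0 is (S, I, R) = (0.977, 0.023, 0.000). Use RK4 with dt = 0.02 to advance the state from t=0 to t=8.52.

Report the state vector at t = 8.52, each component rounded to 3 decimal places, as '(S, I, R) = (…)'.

t=0.000: state=(0.977, 0.023, 0.000)
step 1 (dt=0.02): k1=(-0.059, 0.051, 0.008), k2=(-0.060, 0.052, 0.008), k3=(-0.060, 0.052, 0.008), k4=(-0.062, 0.054, 0.008); state += dt/6·(k1+2k2+2k3+k4)
t=0.020: state=(0.976, 0.024, 0.000)
t=0.040: state=(0.975, 0.025, 0.000)
t=0.060: state=(0.973, 0.026, 0.001)
continuing one RK4 step at a time; state shown every 25 steps (Δt=0.5):
t=0.500: state=(0.925, 0.068, 0.007)
t=1.000: state=(0.793, 0.180, 0.027)
t=1.500: state=(0.555, 0.371, 0.074)
t=2.000: state=(0.301, 0.545, 0.154)
t=2.500: state=(0.139, 0.606, 0.255)
t=3.000: state=(0.063, 0.578, 0.358)
t=3.500: state=(0.031, 0.516, 0.453)
t=4.000: state=(0.016, 0.448, 0.536)
t=4.500: state=(0.009, 0.383, 0.608)
t=5.000: state=(0.006, 0.326, 0.669)
t=5.500: state=(0.004, 0.276, 0.720)
t=6.000: state=(0.003, 0.233, 0.764)
t=6.500: state=(0.002, 0.197, 0.801)
t=7.000: state=(0.002, 0.166, 0.832)
t=7.500: state=(0.001, 0.140, 0.859)
t=8.000: state=(0.001, 0.118, 0.881)
t=8.500: state=(0.001, 0.099, 0.900)
t=8.520: state=(0.001, 0.099, 0.900)

(S, I, R) = (0.001, 0.099, 0.900)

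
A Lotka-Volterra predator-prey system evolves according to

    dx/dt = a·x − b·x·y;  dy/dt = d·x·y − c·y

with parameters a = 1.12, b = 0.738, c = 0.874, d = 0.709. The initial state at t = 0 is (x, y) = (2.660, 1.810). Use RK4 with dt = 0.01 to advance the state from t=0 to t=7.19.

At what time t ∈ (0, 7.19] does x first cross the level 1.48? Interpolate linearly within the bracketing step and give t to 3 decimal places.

t = 0.798

t=0.000: state=(2.660, 1.810)
step 1 (dt=0.01): k1=(-0.574, 1.832), k2=(-0.591, 1.837), k3=(-0.591, 1.837), k4=(-0.609, 1.843); state += dt/6·(k1+2k2+2k3+k4)
t=0.010: state=(2.654, 1.828)
t=0.020: state=(2.648, 1.847)
t=0.030: state=(2.641, 1.865)
continuing one RK4 step at a time; state shown every 25 steps (Δt=0.25):
t=0.250: state=(2.413, 2.287)
t=0.500: state=(2.007, 2.724)
t=0.750: state=(1.561, 3.003)
t=0.790: state=(1.494, 3.028)
next step: t=0.800: state=(1.477, 3.033) — x has crossed 1.48
linear interpolation between t=0.790 (1.49357) and t=0.800 (1.47698) → t≈0.798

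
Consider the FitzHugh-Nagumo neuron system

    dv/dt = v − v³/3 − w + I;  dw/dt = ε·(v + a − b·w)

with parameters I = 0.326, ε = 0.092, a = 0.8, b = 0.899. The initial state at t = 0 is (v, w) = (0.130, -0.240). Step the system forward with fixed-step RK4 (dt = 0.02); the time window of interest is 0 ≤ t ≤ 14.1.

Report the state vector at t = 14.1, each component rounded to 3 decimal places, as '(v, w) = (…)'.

(v, w) = (-1.981, 0.926)

t=0.000: state=(0.130, -0.240)
step 1 (dt=0.02): k1=(0.695, 0.105), k2=(0.701, 0.106), k3=(0.701, 0.106), k4=(0.707, 0.107); state += dt/6·(k1+2k2+2k3+k4)
t=0.020: state=(0.144, -0.238)
t=0.040: state=(0.158, -0.236)
t=0.060: state=(0.173, -0.234)
continuing one RK4 step at a time; state shown every 25 steps (Δt=0.5):
t=0.500: state=(0.555, -0.179)
t=1.000: state=(1.096, -0.099)
t=1.500: state=(1.543, 0.002)
t=2.000: state=(1.742, 0.112)
t=2.500: state=(1.782, 0.224)
t=3.000: state=(1.762, 0.331)
t=3.500: state=(1.723, 0.432)
t=4.000: state=(1.677, 0.527)
t=4.500: state=(1.628, 0.616)
t=5.000: state=(1.577, 0.699)
t=5.500: state=(1.524, 0.777)
t=6.000: state=(1.470, 0.849)
t=6.500: state=(1.413, 0.916)
t=7.000: state=(1.353, 0.977)
t=7.500: state=(1.289, 1.033)
t=8.000: state=(1.220, 1.084)
t=8.500: state=(1.145, 1.129)
t=9.000: state=(1.061, 1.169)
t=9.500: state=(0.963, 1.203)
t=10.000: state=(0.846, 1.232)
t=10.500: state=(0.697, 1.253)
t=11.000: state=(0.493, 1.265)
t=11.500: state=(0.190, 1.266)
t=12.000: state=(-0.292, 1.249)
t=12.500: state=(-1.004, 1.206)
t=13.000: state=(-1.662, 1.132)
t=13.500: state=(-1.934, 1.039)
t=14.000: state=(-1.982, 0.945)
t=14.100: state=(-1.981, 0.926)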